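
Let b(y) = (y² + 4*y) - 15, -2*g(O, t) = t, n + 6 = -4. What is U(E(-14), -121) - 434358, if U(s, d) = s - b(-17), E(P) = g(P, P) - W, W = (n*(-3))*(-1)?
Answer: -434527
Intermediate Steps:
n = -10 (n = -6 - 4 = -10)
g(O, t) = -t/2
W = -30 (W = -10*(-3)*(-1) = 30*(-1) = -30)
E(P) = 30 - P/2 (E(P) = -P/2 - 1*(-30) = -P/2 + 30 = 30 - P/2)
b(y) = -15 + y² + 4*y
U(s, d) = -206 + s (U(s, d) = s - (-15 + (-17)² + 4*(-17)) = s - (-15 + 289 - 68) = s - 1*206 = s - 206 = -206 + s)
U(E(-14), -121) - 434358 = (-206 + (30 - ½*(-14))) - 434358 = (-206 + (30 + 7)) - 434358 = (-206 + 37) - 434358 = -169 - 434358 = -434527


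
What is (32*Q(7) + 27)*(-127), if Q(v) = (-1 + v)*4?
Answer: -100965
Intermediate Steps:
Q(v) = -4 + 4*v
(32*Q(7) + 27)*(-127) = (32*(-4 + 4*7) + 27)*(-127) = (32*(-4 + 28) + 27)*(-127) = (32*24 + 27)*(-127) = (768 + 27)*(-127) = 795*(-127) = -100965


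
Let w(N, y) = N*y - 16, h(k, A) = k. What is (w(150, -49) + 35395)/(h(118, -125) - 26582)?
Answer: -28029/26464 ≈ -1.0591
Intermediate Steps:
w(N, y) = -16 + N*y
(w(150, -49) + 35395)/(h(118, -125) - 26582) = ((-16 + 150*(-49)) + 35395)/(118 - 26582) = ((-16 - 7350) + 35395)/(-26464) = (-7366 + 35395)*(-1/26464) = 28029*(-1/26464) = -28029/26464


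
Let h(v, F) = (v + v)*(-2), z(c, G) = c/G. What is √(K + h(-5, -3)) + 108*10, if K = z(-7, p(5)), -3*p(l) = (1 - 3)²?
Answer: 1080 + √101/2 ≈ 1085.0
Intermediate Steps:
p(l) = -4/3 (p(l) = -(1 - 3)²/3 = -⅓*(-2)² = -⅓*4 = -4/3)
K = 21/4 (K = -7/(-4/3) = -7*(-¾) = 21/4 ≈ 5.2500)
h(v, F) = -4*v (h(v, F) = (2*v)*(-2) = -4*v)
√(K + h(-5, -3)) + 108*10 = √(21/4 - 4*(-5)) + 108*10 = √(21/4 + 20) + 1080 = √(101/4) + 1080 = √101/2 + 1080 = 1080 + √101/2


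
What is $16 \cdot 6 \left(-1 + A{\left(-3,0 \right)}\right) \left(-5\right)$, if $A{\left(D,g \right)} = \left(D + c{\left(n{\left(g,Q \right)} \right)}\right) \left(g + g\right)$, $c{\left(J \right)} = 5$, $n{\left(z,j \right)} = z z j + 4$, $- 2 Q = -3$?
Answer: $480$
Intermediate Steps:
$Q = \frac{3}{2}$ ($Q = \left(- \frac{1}{2}\right) \left(-3\right) = \frac{3}{2} \approx 1.5$)
$n{\left(z,j \right)} = 4 + j z^{2}$ ($n{\left(z,j \right)} = z^{2} j + 4 = j z^{2} + 4 = 4 + j z^{2}$)
$A{\left(D,g \right)} = 2 g \left(5 + D\right)$ ($A{\left(D,g \right)} = \left(D + 5\right) \left(g + g\right) = \left(5 + D\right) 2 g = 2 g \left(5 + D\right)$)
$16 \cdot 6 \left(-1 + A{\left(-3,0 \right)}\right) \left(-5\right) = 16 \cdot 6 \left(-1 + 2 \cdot 0 \left(5 - 3\right)\right) \left(-5\right) = 96 \left(-1 + 2 \cdot 0 \cdot 2\right) \left(-5\right) = 96 \left(-1 + 0\right) \left(-5\right) = 96 \left(\left(-1\right) \left(-5\right)\right) = 96 \cdot 5 = 480$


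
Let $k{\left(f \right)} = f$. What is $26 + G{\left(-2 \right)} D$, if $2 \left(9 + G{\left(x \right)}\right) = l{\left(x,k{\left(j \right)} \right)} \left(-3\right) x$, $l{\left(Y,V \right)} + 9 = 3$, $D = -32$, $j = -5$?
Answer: $890$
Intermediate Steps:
$l{\left(Y,V \right)} = -6$ ($l{\left(Y,V \right)} = -9 + 3 = -6$)
$G{\left(x \right)} = -9 + 9 x$ ($G{\left(x \right)} = -9 + \frac{\left(-6\right) \left(-3\right) x}{2} = -9 + \frac{18 x}{2} = -9 + 9 x$)
$26 + G{\left(-2 \right)} D = 26 + \left(-9 + 9 \left(-2\right)\right) \left(-32\right) = 26 + \left(-9 - 18\right) \left(-32\right) = 26 - -864 = 26 + 864 = 890$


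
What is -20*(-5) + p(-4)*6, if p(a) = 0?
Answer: 100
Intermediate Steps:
-20*(-5) + p(-4)*6 = -20*(-5) + 0*6 = 100 + 0 = 100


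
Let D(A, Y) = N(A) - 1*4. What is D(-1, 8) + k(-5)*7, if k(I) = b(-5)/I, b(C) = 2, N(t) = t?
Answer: -39/5 ≈ -7.8000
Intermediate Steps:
D(A, Y) = -4 + A (D(A, Y) = A - 1*4 = A - 4 = -4 + A)
k(I) = 2/I
D(-1, 8) + k(-5)*7 = (-4 - 1) + (2/(-5))*7 = -5 + (2*(-⅕))*7 = -5 - ⅖*7 = -5 - 14/5 = -39/5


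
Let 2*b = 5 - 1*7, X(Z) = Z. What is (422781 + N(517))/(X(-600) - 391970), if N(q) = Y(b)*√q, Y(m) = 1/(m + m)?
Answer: -422781/392570 + √517/785140 ≈ -1.0769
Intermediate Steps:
b = -1 (b = (5 - 1*7)/2 = (5 - 7)/2 = (½)*(-2) = -1)
Y(m) = 1/(2*m)
N(q) = -√q/2 (N(q) = ((½)/(-1))*√q = ((½)*(-1))*√q = -√q/2)
(422781 + N(517))/(X(-600) - 391970) = (422781 - √517/2)/(-600 - 391970) = (422781 - √517/2)/(-392570) = (422781 - √517/2)*(-1/392570) = -422781/392570 + √517/785140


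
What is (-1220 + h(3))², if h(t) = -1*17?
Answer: 1530169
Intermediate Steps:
h(t) = -17
(-1220 + h(3))² = (-1220 - 17)² = (-1237)² = 1530169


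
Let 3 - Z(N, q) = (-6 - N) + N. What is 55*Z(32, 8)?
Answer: 495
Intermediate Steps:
Z(N, q) = 9 (Z(N, q) = 3 - ((-6 - N) + N) = 3 - 1*(-6) = 3 + 6 = 9)
55*Z(32, 8) = 55*9 = 495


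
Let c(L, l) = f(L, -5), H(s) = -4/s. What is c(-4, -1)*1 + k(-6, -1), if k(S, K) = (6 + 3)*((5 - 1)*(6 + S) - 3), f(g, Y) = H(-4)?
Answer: -26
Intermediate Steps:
f(g, Y) = 1 (f(g, Y) = -4/(-4) = -4*(-¼) = 1)
c(L, l) = 1
k(S, K) = 189 + 36*S (k(S, K) = 9*(4*(6 + S) - 3) = 9*((24 + 4*S) - 3) = 9*(21 + 4*S) = 189 + 36*S)
c(-4, -1)*1 + k(-6, -1) = 1*1 + (189 + 36*(-6)) = 1 + (189 - 216) = 1 - 27 = -26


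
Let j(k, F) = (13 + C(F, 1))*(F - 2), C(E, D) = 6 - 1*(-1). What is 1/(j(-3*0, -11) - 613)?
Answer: -1/873 ≈ -0.0011455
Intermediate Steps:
C(E, D) = 7 (C(E, D) = 6 + 1 = 7)
j(k, F) = -40 + 20*F (j(k, F) = (13 + 7)*(F - 2) = 20*(-2 + F) = -40 + 20*F)
1/(j(-3*0, -11) - 613) = 1/((-40 + 20*(-11)) - 613) = 1/((-40 - 220) - 613) = 1/(-260 - 613) = 1/(-873) = -1/873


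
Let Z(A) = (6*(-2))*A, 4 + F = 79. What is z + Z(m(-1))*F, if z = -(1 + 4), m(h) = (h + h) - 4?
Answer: 5395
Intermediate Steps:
m(h) = -4 + 2*h (m(h) = 2*h - 4 = -4 + 2*h)
F = 75 (F = -4 + 79 = 75)
Z(A) = -12*A
z = -5 (z = -1*5 = -5)
z + Z(m(-1))*F = -5 - 12*(-4 + 2*(-1))*75 = -5 - 12*(-4 - 2)*75 = -5 - 12*(-6)*75 = -5 + 72*75 = -5 + 5400 = 5395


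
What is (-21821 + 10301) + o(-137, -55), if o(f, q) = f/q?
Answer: -633463/55 ≈ -11518.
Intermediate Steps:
(-21821 + 10301) + o(-137, -55) = (-21821 + 10301) - 137/(-55) = -11520 - 137*(-1/55) = -11520 + 137/55 = -633463/55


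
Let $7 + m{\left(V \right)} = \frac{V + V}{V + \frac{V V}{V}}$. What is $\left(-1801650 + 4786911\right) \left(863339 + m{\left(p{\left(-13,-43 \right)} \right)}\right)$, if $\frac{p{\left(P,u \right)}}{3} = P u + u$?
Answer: $2577274334913$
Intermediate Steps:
$p{\left(P,u \right)} = 3 u + 3 P u$ ($p{\left(P,u \right)} = 3 \left(P u + u\right) = 3 \left(u + P u\right) = 3 u + 3 P u$)
$m{\left(V \right)} = -6$ ($m{\left(V \right)} = -7 + \frac{V + V}{V + \frac{V V}{V}} = -7 + \frac{2 V}{V + \frac{V^{2}}{V}} = -7 + \frac{2 V}{V + V} = -7 + \frac{2 V}{2 V} = -7 + 2 V \frac{1}{2 V} = -7 + 1 = -6$)
$\left(-1801650 + 4786911\right) \left(863339 + m{\left(p{\left(-13,-43 \right)} \right)}\right) = \left(-1801650 + 4786911\right) \left(863339 - 6\right) = 2985261 \cdot 863333 = 2577274334913$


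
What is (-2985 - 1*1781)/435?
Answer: -4766/435 ≈ -10.956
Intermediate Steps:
(-2985 - 1*1781)/435 = (-2985 - 1781)*(1/435) = -4766*1/435 = -4766/435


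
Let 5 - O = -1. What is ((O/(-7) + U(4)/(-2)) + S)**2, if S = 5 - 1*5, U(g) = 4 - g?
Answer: 36/49 ≈ 0.73469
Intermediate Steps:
O = 6 (O = 5 - 1*(-1) = 5 + 1 = 6)
S = 0 (S = 5 - 5 = 0)
((O/(-7) + U(4)/(-2)) + S)**2 = ((6/(-7) + (4 - 1*4)/(-2)) + 0)**2 = ((6*(-1/7) + (4 - 4)*(-1/2)) + 0)**2 = ((-6/7 + 0*(-1/2)) + 0)**2 = ((-6/7 + 0) + 0)**2 = (-6/7 + 0)**2 = (-6/7)**2 = 36/49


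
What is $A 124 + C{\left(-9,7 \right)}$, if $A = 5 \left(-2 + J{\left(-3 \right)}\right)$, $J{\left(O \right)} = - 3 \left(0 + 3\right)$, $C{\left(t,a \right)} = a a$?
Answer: $-6771$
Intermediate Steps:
$C{\left(t,a \right)} = a^{2}$
$J{\left(O \right)} = -9$ ($J{\left(O \right)} = \left(-3\right) 3 = -9$)
$A = -55$ ($A = 5 \left(-2 - 9\right) = 5 \left(-11\right) = -55$)
$A 124 + C{\left(-9,7 \right)} = \left(-55\right) 124 + 7^{2} = -6820 + 49 = -6771$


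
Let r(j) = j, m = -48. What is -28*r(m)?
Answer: 1344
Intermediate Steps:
-28*r(m) = -28*(-48) = 1344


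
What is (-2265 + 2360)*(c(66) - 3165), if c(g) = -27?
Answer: -303240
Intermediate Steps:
(-2265 + 2360)*(c(66) - 3165) = (-2265 + 2360)*(-27 - 3165) = 95*(-3192) = -303240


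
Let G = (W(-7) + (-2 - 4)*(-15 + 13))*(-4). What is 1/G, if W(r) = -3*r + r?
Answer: -1/104 ≈ -0.0096154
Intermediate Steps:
W(r) = -2*r
G = -104 (G = (-2*(-7) + (-2 - 4)*(-15 + 13))*(-4) = (14 - 6*(-2))*(-4) = (14 + 12)*(-4) = 26*(-4) = -104)
1/G = 1/(-104) = -1/104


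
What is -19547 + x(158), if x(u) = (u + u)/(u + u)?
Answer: -19546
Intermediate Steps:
x(u) = 1 (x(u) = (2*u)/((2*u)) = (2*u)*(1/(2*u)) = 1)
-19547 + x(158) = -19547 + 1 = -19546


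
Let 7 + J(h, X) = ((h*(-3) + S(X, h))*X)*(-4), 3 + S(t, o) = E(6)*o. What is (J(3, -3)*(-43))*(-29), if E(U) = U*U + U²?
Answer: 3043927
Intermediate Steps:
E(U) = 2*U² (E(U) = U² + U² = 2*U²)
S(t, o) = -3 + 72*o (S(t, o) = -3 + (2*6²)*o = -3 + (2*36)*o = -3 + 72*o)
J(h, X) = -7 - 4*X*(-3 + 69*h) (J(h, X) = -7 + ((h*(-3) + (-3 + 72*h))*X)*(-4) = -7 + ((-3*h + (-3 + 72*h))*X)*(-4) = -7 + ((-3 + 69*h)*X)*(-4) = -7 + (X*(-3 + 69*h))*(-4) = -7 - 4*X*(-3 + 69*h))
(J(3, -3)*(-43))*(-29) = ((-7 + 12*(-3) - 276*(-3)*3)*(-43))*(-29) = ((-7 - 36 + 2484)*(-43))*(-29) = (2441*(-43))*(-29) = -104963*(-29) = 3043927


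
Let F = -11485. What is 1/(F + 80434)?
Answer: 1/68949 ≈ 1.4503e-5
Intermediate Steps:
1/(F + 80434) = 1/(-11485 + 80434) = 1/68949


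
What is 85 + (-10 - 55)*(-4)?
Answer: 345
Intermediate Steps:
85 + (-10 - 55)*(-4) = 85 - 65*(-4) = 85 + 260 = 345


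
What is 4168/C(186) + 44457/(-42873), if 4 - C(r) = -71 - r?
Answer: 55697129/3729951 ≈ 14.932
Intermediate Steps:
C(r) = 75 + r (C(r) = 4 - (-71 - r) = 4 + (71 + r) = 75 + r)
4168/C(186) + 44457/(-42873) = 4168/(75 + 186) + 44457/(-42873) = 4168/261 + 44457*(-1/42873) = 4168*(1/261) - 14819/14291 = 4168/261 - 14819/14291 = 55697129/3729951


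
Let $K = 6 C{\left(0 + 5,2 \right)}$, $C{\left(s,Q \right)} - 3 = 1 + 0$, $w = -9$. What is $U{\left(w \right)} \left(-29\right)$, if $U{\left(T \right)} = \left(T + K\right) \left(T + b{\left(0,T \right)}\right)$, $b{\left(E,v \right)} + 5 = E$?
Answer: $6090$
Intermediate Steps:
$C{\left(s,Q \right)} = 4$ ($C{\left(s,Q \right)} = 3 + \left(1 + 0\right) = 3 + 1 = 4$)
$b{\left(E,v \right)} = -5 + E$
$K = 24$ ($K = 6 \cdot 4 = 24$)
$U{\left(T \right)} = \left(-5 + T\right) \left(24 + T\right)$ ($U{\left(T \right)} = \left(T + 24\right) \left(T + \left(-5 + 0\right)\right) = \left(24 + T\right) \left(T - 5\right) = \left(24 + T\right) \left(-5 + T\right) = \left(-5 + T\right) \left(24 + T\right)$)
$U{\left(w \right)} \left(-29\right) = \left(-120 + \left(-9\right)^{2} + 19 \left(-9\right)\right) \left(-29\right) = \left(-120 + 81 - 171\right) \left(-29\right) = \left(-210\right) \left(-29\right) = 6090$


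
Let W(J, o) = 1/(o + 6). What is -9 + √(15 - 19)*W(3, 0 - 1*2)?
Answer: -9 + I/2 ≈ -9.0 + 0.5*I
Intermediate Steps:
W(J, o) = 1/(6 + o)
-9 + √(15 - 19)*W(3, 0 - 1*2) = -9 + √(15 - 19)/(6 + (0 - 1*2)) = -9 + √(-4)/(6 + (0 - 2)) = -9 + (2*I)/(6 - 2) = -9 + (2*I)/4 = -9 + (2*I)*(¼) = -9 + I/2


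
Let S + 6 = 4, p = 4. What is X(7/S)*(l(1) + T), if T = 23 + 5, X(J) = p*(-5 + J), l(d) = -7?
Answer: -714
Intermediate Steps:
S = -2 (S = -6 + 4 = -2)
X(J) = -20 + 4*J (X(J) = 4*(-5 + J) = -20 + 4*J)
T = 28
X(7/S)*(l(1) + T) = (-20 + 4*(7/(-2)))*(-7 + 28) = (-20 + 4*(7*(-½)))*21 = (-20 + 4*(-7/2))*21 = (-20 - 14)*21 = -34*21 = -714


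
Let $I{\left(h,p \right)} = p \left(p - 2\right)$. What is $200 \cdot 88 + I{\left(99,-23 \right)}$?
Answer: $18175$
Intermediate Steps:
$I{\left(h,p \right)} = p \left(-2 + p\right)$
$200 \cdot 88 + I{\left(99,-23 \right)} = 200 \cdot 88 - 23 \left(-2 - 23\right) = 17600 - -575 = 17600 + 575 = 18175$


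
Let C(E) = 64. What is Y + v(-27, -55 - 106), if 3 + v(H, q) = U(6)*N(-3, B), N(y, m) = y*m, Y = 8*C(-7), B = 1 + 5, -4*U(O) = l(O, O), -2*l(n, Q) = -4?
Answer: 518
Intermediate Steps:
l(n, Q) = 2 (l(n, Q) = -½*(-4) = 2)
U(O) = -½ (U(O) = -¼*2 = -½)
B = 6
Y = 512 (Y = 8*64 = 512)
N(y, m) = m*y
v(H, q) = 6 (v(H, q) = -3 - 3*(-3) = -3 - ½*(-18) = -3 + 9 = 6)
Y + v(-27, -55 - 106) = 512 + 6 = 518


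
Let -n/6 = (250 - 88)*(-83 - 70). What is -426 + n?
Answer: 148290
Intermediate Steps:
n = 148716 (n = -6*(250 - 88)*(-83 - 70) = -972*(-153) = -6*(-24786) = 148716)
-426 + n = -426 + 148716 = 148290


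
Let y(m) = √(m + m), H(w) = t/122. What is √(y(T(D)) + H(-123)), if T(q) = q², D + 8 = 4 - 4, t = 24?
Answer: 2*√(183 + 7442*√2)/61 ≈ 3.3927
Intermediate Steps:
H(w) = 12/61 (H(w) = 24/122 = 24*(1/122) = 12/61)
D = -8 (D = -8 + (4 - 4) = -8 + 0 = -8)
y(m) = √2*√m (y(m) = √(2*m) = √2*√m)
√(y(T(D)) + H(-123)) = √(√2*√((-8)²) + 12/61) = √(√2*√64 + 12/61) = √(√2*8 + 12/61) = √(8*√2 + 12/61) = √(12/61 + 8*√2)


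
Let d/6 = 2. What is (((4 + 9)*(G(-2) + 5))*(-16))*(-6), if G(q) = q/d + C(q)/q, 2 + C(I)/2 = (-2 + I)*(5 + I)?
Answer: 23504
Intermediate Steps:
d = 12 (d = 6*2 = 12)
C(I) = -4 + 2*(-2 + I)*(5 + I) (C(I) = -4 + 2*((-2 + I)*(5 + I)) = -4 + 2*(-2 + I)*(5 + I))
G(q) = q/12 + (-24 + 2*q² + 6*q)/q
(((4 + 9)*(G(-2) + 5))*(-16))*(-6) = (((4 + 9)*((6 - 24/(-2) + (25/12)*(-2)) + 5))*(-16))*(-6) = ((13*((6 - 24*(-½) - 25/6) + 5))*(-16))*(-6) = ((13*((6 + 12 - 25/6) + 5))*(-16))*(-6) = ((13*(83/6 + 5))*(-16))*(-6) = ((13*(113/6))*(-16))*(-6) = ((1469/6)*(-16))*(-6) = -11752/3*(-6) = 23504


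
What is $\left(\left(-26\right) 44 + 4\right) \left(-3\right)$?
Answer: $3420$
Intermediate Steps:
$\left(\left(-26\right) 44 + 4\right) \left(-3\right) = \left(-1144 + 4\right) \left(-3\right) = \left(-1140\right) \left(-3\right) = 3420$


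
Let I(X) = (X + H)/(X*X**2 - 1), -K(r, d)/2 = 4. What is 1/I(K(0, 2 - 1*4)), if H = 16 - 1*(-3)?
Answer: -513/11 ≈ -46.636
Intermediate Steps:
K(r, d) = -8 (K(r, d) = -2*4 = -8)
H = 19 (H = 16 + 3 = 19)
I(X) = (19 + X)/(-1 + X**3) (I(X) = (X + 19)/(X*X**2 - 1) = (19 + X)/(X**3 - 1) = (19 + X)/(-1 + X**3))
1/I(K(0, 2 - 1*4)) = 1/((19 - 8)/(-1 + (-8)**3)) = 1/(11/(-1 - 512)) = 1/(11/(-513)) = 1/(-1/513*11) = 1/(-11/513) = -513/11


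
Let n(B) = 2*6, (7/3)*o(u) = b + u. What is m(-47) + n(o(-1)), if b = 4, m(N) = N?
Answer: -35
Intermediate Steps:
o(u) = 12/7 + 3*u/7 (o(u) = 3*(4 + u)/7 = 12/7 + 3*u/7)
n(B) = 12
m(-47) + n(o(-1)) = -47 + 12 = -35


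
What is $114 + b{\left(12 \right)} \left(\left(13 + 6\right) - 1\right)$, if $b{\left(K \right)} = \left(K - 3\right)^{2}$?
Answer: $1572$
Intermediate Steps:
$b{\left(K \right)} = \left(-3 + K\right)^{2}$
$114 + b{\left(12 \right)} \left(\left(13 + 6\right) - 1\right) = 114 + \left(-3 + 12\right)^{2} \left(\left(13 + 6\right) - 1\right) = 114 + 9^{2} \left(19 - 1\right) = 114 + 81 \cdot 18 = 114 + 1458 = 1572$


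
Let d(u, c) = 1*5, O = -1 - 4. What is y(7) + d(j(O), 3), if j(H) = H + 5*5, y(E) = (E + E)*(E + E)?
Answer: 201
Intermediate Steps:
O = -5
y(E) = 4*E**2 (y(E) = (2*E)*(2*E) = 4*E**2)
j(H) = 25 + H (j(H) = H + 25 = 25 + H)
d(u, c) = 5
y(7) + d(j(O), 3) = 4*7**2 + 5 = 4*49 + 5 = 196 + 5 = 201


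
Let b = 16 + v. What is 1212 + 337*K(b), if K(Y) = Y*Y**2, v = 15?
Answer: 10040779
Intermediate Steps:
b = 31 (b = 16 + 15 = 31)
K(Y) = Y**3
1212 + 337*K(b) = 1212 + 337*31**3 = 1212 + 337*29791 = 1212 + 10039567 = 10040779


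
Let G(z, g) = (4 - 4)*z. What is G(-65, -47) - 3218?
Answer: -3218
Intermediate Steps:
G(z, g) = 0 (G(z, g) = 0*z = 0)
G(-65, -47) - 3218 = 0 - 3218 = -3218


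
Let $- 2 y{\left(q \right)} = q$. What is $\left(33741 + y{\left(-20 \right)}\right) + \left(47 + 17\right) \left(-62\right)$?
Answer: $29783$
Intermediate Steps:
$y{\left(q \right)} = - \frac{q}{2}$
$\left(33741 + y{\left(-20 \right)}\right) + \left(47 + 17\right) \left(-62\right) = \left(33741 - -10\right) + \left(47 + 17\right) \left(-62\right) = \left(33741 + 10\right) + 64 \left(-62\right) = 33751 - 3968 = 29783$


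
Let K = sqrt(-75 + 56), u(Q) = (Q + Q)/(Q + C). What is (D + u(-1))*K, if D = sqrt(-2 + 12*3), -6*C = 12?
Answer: I*sqrt(19)*(2/3 + sqrt(34)) ≈ 28.322*I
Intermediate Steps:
C = -2 (C = -1/6*12 = -2)
u(Q) = 2*Q/(-2 + Q) (u(Q) = (Q + Q)/(Q - 2) = (2*Q)/(-2 + Q) = 2*Q/(-2 + Q))
D = sqrt(34) (D = sqrt(-2 + 36) = sqrt(34) ≈ 5.8309)
K = I*sqrt(19) (K = sqrt(-19) = I*sqrt(19) ≈ 4.3589*I)
(D + u(-1))*K = (sqrt(34) + 2*(-1)/(-2 - 1))*(I*sqrt(19)) = (sqrt(34) + 2*(-1)/(-3))*(I*sqrt(19)) = (sqrt(34) + 2*(-1)*(-1/3))*(I*sqrt(19)) = (sqrt(34) + 2/3)*(I*sqrt(19)) = (2/3 + sqrt(34))*(I*sqrt(19)) = I*sqrt(19)*(2/3 + sqrt(34))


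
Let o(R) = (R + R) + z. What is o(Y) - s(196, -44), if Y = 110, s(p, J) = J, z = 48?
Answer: 312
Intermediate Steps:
o(R) = 48 + 2*R (o(R) = (R + R) + 48 = 2*R + 48 = 48 + 2*R)
o(Y) - s(196, -44) = (48 + 2*110) - 1*(-44) = (48 + 220) + 44 = 268 + 44 = 312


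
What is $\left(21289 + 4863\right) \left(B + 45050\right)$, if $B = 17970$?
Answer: $1648099040$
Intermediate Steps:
$\left(21289 + 4863\right) \left(B + 45050\right) = \left(21289 + 4863\right) \left(17970 + 45050\right) = 26152 \cdot 63020 = 1648099040$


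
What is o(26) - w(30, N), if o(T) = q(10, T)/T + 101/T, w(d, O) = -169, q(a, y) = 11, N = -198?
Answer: 2253/13 ≈ 173.31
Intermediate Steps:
o(T) = 112/T (o(T) = 11/T + 101/T = 112/T)
o(26) - w(30, N) = 112/26 - 1*(-169) = 112*(1/26) + 169 = 56/13 + 169 = 2253/13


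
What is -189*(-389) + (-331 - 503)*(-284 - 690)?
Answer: 885837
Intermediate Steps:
-189*(-389) + (-331 - 503)*(-284 - 690) = 73521 - 834*(-974) = 73521 + 812316 = 885837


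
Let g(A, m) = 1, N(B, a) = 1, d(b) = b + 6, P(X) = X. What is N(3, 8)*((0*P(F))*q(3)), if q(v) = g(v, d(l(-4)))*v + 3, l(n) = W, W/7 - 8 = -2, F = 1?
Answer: 0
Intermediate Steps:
W = 42 (W = 56 + 7*(-2) = 56 - 14 = 42)
l(n) = 42
d(b) = 6 + b
q(v) = 3 + v (q(v) = 1*v + 3 = v + 3 = 3 + v)
N(3, 8)*((0*P(F))*q(3)) = 1*((0*1)*(3 + 3)) = 1*(0*6) = 1*0 = 0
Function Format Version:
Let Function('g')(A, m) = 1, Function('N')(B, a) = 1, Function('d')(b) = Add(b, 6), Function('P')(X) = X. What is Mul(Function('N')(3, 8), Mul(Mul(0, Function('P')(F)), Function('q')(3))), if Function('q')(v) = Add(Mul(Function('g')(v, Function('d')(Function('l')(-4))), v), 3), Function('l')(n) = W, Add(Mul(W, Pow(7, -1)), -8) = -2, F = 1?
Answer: 0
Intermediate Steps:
W = 42 (W = Add(56, Mul(7, -2)) = Add(56, -14) = 42)
Function('l')(n) = 42
Function('d')(b) = Add(6, b)
Function('q')(v) = Add(3, v) (Function('q')(v) = Add(Mul(1, v), 3) = Add(v, 3) = Add(3, v))
Mul(Function('N')(3, 8), Mul(Mul(0, Function('P')(F)), Function('q')(3))) = Mul(1, Mul(Mul(0, 1), Add(3, 3))) = Mul(1, Mul(0, 6)) = Mul(1, 0) = 0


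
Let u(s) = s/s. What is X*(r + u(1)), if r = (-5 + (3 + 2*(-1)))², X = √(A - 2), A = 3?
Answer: 17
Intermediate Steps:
u(s) = 1
X = 1 (X = √(3 - 2) = √1 = 1)
r = 16 (r = (-5 + (3 - 2))² = (-5 + 1)² = (-4)² = 16)
X*(r + u(1)) = 1*(16 + 1) = 1*17 = 17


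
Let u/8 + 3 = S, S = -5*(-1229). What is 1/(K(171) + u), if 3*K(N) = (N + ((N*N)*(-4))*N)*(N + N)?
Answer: -1/2280027586 ≈ -4.3859e-10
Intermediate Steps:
S = 6145
u = 49136 (u = -24 + 8*6145 = -24 + 49160 = 49136)
K(N) = 2*N*(N - 4*N**3)/3 (K(N) = ((N + ((N*N)*(-4))*N)*(N + N))/3 = ((N + (N**2*(-4))*N)*(2*N))/3 = ((N + (-4*N**2)*N)*(2*N))/3 = ((N - 4*N**3)*(2*N))/3 = (2*N*(N - 4*N**3))/3 = 2*N*(N - 4*N**3)/3)
1/(K(171) + u) = 1/((2/3)*171**2*(1 - 4*171**2) + 49136) = 1/((2/3)*29241*(1 - 4*29241) + 49136) = 1/((2/3)*29241*(1 - 116964) + 49136) = 1/((2/3)*29241*(-116963) + 49136) = 1/(-2280076722 + 49136) = 1/(-2280027586) = -1/2280027586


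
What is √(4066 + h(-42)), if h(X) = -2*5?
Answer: 26*√6 ≈ 63.687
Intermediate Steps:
h(X) = -10
√(4066 + h(-42)) = √(4066 - 10) = √4056 = 26*√6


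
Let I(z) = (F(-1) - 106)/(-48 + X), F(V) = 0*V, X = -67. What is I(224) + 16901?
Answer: 1943721/115 ≈ 16902.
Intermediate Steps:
F(V) = 0
I(z) = 106/115 (I(z) = (0 - 106)/(-48 - 67) = -106/(-115) = -106*(-1/115) = 106/115)
I(224) + 16901 = 106/115 + 16901 = 1943721/115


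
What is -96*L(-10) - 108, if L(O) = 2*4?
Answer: -876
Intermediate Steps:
L(O) = 8
-96*L(-10) - 108 = -96*8 - 108 = -768 - 108 = -876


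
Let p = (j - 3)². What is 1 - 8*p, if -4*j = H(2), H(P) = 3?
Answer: -223/2 ≈ -111.50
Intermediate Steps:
j = -¾ (j = -¼*3 = -¾ ≈ -0.75000)
p = 225/16 (p = (-¾ - 3)² = (-15/4)² = 225/16 ≈ 14.063)
1 - 8*p = 1 - 8*225/16 = 1 - 225/2 = -223/2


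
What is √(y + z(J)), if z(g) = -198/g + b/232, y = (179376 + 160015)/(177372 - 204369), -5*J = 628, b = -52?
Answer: I*√169506294394500654/122917341 ≈ 3.3495*I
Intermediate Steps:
J = -628/5 (J = -⅕*628 = -628/5 ≈ -125.60)
y = -339391/26997 (y = 339391/(-26997) = 339391*(-1/26997) = -339391/26997 ≈ -12.571)
z(g) = -13/58 - 198/g (z(g) = -198/g - 52/232 = -198/g - 52*1/232 = -198/g - 13/58 = -13/58 - 198/g)
√(y + z(J)) = √(-339391/26997 + (-13/58 - 198/(-628/5))) = √(-339391/26997 + (-13/58 - 198*(-5/628))) = √(-339391/26997 + (-13/58 + 495/314)) = √(-339391/26997 + 6157/4553) = √(-1379026694/122917341) = I*√169506294394500654/122917341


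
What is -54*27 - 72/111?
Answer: -53970/37 ≈ -1458.6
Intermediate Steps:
-54*27 - 72/111 = -54*27 - 72*1/111 = -1458 - 24/37 = -53970/37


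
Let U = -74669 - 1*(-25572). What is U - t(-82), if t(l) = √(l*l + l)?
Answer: -49097 - 9*√82 ≈ -49179.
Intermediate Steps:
t(l) = √(l + l²) (t(l) = √(l² + l) = √(l + l²))
U = -49097 (U = -74669 + 25572 = -49097)
U - t(-82) = -49097 - √(-82*(1 - 82)) = -49097 - √(-82*(-81)) = -49097 - √6642 = -49097 - 9*√82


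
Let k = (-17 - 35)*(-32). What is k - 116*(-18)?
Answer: 3752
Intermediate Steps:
k = 1664 (k = -52*(-32) = 1664)
k - 116*(-18) = 1664 - 116*(-18) = 1664 - 1*(-2088) = 1664 + 2088 = 3752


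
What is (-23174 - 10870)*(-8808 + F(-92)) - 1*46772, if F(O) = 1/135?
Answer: 13491563752/45 ≈ 2.9981e+8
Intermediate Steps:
F(O) = 1/135
(-23174 - 10870)*(-8808 + F(-92)) - 1*46772 = (-23174 - 10870)*(-8808 + 1/135) - 1*46772 = -34044*(-1189079/135) - 46772 = 13493668492/45 - 46772 = 13491563752/45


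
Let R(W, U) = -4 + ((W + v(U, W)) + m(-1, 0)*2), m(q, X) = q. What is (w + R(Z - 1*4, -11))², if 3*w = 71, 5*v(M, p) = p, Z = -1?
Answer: 1225/9 ≈ 136.11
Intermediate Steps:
v(M, p) = p/5
w = 71/3 (w = (⅓)*71 = 71/3 ≈ 23.667)
R(W, U) = -6 + 6*W/5 (R(W, U) = -4 + ((W + W/5) - 1*2) = -4 + (6*W/5 - 2) = -4 + (-2 + 6*W/5) = -6 + 6*W/5)
(w + R(Z - 1*4, -11))² = (71/3 + (-6 + 6*(-1 - 1*4)/5))² = (71/3 + (-6 + 6*(-1 - 4)/5))² = (71/3 + (-6 + (6/5)*(-5)))² = (71/3 + (-6 - 6))² = (71/3 - 12)² = (35/3)² = 1225/9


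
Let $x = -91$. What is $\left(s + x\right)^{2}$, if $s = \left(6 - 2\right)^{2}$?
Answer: $5625$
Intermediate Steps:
$s = 16$ ($s = 4^{2} = 16$)
$\left(s + x\right)^{2} = \left(16 - 91\right)^{2} = \left(-75\right)^{2} = 5625$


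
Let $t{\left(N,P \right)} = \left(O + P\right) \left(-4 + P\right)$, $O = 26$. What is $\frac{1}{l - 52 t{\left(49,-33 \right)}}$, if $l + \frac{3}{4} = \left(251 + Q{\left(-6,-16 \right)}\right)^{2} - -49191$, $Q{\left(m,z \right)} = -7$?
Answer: $\frac{4}{381033} \approx 1.0498 \cdot 10^{-5}$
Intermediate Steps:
$t{\left(N,P \right)} = \left(-4 + P\right) \left(26 + P\right)$ ($t{\left(N,P \right)} = \left(26 + P\right) \left(-4 + P\right) = \left(-4 + P\right) \left(26 + P\right)$)
$l = \frac{434905}{4}$ ($l = - \frac{3}{4} - \left(-49191 - \left(251 - 7\right)^{2}\right) = - \frac{3}{4} + \left(244^{2} + 49191\right) = - \frac{3}{4} + \left(59536 + 49191\right) = - \frac{3}{4} + 108727 = \frac{434905}{4} \approx 1.0873 \cdot 10^{5}$)
$\frac{1}{l - 52 t{\left(49,-33 \right)}} = \frac{1}{\frac{434905}{4} - 52 \left(-104 + \left(-33\right)^{2} + 22 \left(-33\right)\right)} = \frac{1}{\frac{434905}{4} - 52 \left(-104 + 1089 - 726\right)} = \frac{1}{\frac{434905}{4} - 13468} = \frac{1}{\frac{381033}{4}} = \frac{4}{381033}$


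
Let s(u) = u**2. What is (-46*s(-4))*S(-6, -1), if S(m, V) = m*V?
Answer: -4416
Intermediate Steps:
S(m, V) = V*m
(-46*s(-4))*S(-6, -1) = (-46*(-4)**2)*(-1*(-6)) = -46*16*6 = -736*6 = -4416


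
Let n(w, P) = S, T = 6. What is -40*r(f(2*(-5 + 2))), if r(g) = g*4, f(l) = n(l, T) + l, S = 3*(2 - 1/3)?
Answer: 160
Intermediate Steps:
S = 5 (S = 3*(2 - 1*⅓) = 3*(2 - ⅓) = 3*(5/3) = 5)
n(w, P) = 5
f(l) = 5 + l
r(g) = 4*g
-40*r(f(2*(-5 + 2))) = -160*(5 + 2*(-5 + 2)) = -160*(5 + 2*(-3)) = -160*(5 - 6) = -160*(-1) = -40*(-4) = 160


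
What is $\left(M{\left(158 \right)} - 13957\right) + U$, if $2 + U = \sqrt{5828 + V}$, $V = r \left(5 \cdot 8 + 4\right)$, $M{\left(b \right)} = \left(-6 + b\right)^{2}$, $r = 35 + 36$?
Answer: $9145 + 2 \sqrt{2238} \approx 9239.6$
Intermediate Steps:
$r = 71$
$V = 3124$ ($V = 71 \left(5 \cdot 8 + 4\right) = 71 \left(40 + 4\right) = 71 \cdot 44 = 3124$)
$U = -2 + 2 \sqrt{2238}$ ($U = -2 + \sqrt{5828 + 3124} = -2 + \sqrt{8952} = -2 + 2 \sqrt{2238} \approx 92.615$)
$\left(M{\left(158 \right)} - 13957\right) + U = \left(\left(-6 + 158\right)^{2} - 13957\right) - \left(2 - 2 \sqrt{2238}\right) = \left(152^{2} - 13957\right) - \left(2 - 2 \sqrt{2238}\right) = \left(23104 - 13957\right) - \left(2 - 2 \sqrt{2238}\right) = 9147 - \left(2 - 2 \sqrt{2238}\right) = 9145 + 2 \sqrt{2238}$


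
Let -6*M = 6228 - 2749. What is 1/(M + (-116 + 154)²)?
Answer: 6/5185 ≈ 0.0011572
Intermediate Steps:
M = -3479/6 (M = -(6228 - 2749)/6 = -⅙*3479 = -3479/6 ≈ -579.83)
1/(M + (-116 + 154)²) = 1/(-3479/6 + (-116 + 154)²) = 1/(-3479/6 + 38²) = 1/(-3479/6 + 1444) = 1/(5185/6) = 6/5185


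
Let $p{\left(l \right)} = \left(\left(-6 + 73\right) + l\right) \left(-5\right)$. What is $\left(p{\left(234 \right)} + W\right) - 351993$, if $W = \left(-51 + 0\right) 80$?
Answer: $-357578$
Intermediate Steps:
$W = -4080$ ($W = \left(-51\right) 80 = -4080$)
$p{\left(l \right)} = -335 - 5 l$ ($p{\left(l \right)} = \left(67 + l\right) \left(-5\right) = -335 - 5 l$)
$\left(p{\left(234 \right)} + W\right) - 351993 = \left(\left(-335 - 1170\right) - 4080\right) - 351993 = \left(-1505 - 4080\right) - 351993 = -5585 - 351993 = -357578$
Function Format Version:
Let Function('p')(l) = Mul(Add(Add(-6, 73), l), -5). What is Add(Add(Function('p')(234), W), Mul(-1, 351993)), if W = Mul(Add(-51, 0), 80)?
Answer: -357578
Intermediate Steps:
W = -4080 (W = Mul(-51, 80) = -4080)
Function('p')(l) = Add(-335, Mul(-5, l)) (Function('p')(l) = Mul(Add(67, l), -5) = Add(-335, Mul(-5, l)))
Add(Add(Function('p')(234), W), Mul(-1, 351993)) = Add(Add(Add(-335, Mul(-5, 234)), -4080), Mul(-1, 351993)) = Add(Add(Add(-335, -1170), -4080), -351993) = Add(Add(-1505, -4080), -351993) = Add(-5585, -351993) = -357578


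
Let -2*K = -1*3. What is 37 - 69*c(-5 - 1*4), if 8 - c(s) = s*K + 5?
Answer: -2203/2 ≈ -1101.5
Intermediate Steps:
K = 3/2 (K = -(-1)*3/2 = -½*(-3) = 3/2 ≈ 1.5000)
c(s) = 3 - 3*s/2 (c(s) = 8 - (s*(3/2) + 5) = 8 - (3*s/2 + 5) = 8 - (5 + 3*s/2) = 8 + (-5 - 3*s/2) = 3 - 3*s/2)
37 - 69*c(-5 - 1*4) = 37 - 69*(3 - 3*(-5 - 1*4)/2) = 37 - 69*(3 - 3*(-5 - 4)/2) = 37 - 69*(3 - 3/2*(-9)) = 37 - 69*(3 + 27/2) = 37 - 69*33/2 = 37 - 2277/2 = -2203/2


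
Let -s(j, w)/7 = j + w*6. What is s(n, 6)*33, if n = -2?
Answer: -7854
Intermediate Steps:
s(j, w) = -42*w - 7*j (s(j, w) = -7*(j + w*6) = -7*(j + 6*w) = -42*w - 7*j)
s(n, 6)*33 = (-42*6 - 7*(-2))*33 = (-252 + 14)*33 = -238*33 = -7854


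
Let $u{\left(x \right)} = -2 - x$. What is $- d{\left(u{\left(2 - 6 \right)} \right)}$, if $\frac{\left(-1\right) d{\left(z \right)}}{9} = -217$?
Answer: $-1953$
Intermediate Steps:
$d{\left(z \right)} = 1953$ ($d{\left(z \right)} = \left(-9\right) \left(-217\right) = 1953$)
$- d{\left(u{\left(2 - 6 \right)} \right)} = \left(-1\right) 1953 = -1953$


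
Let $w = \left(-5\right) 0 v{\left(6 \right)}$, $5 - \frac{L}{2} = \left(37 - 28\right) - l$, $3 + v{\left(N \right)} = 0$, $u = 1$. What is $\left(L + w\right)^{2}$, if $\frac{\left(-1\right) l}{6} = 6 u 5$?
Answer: $135424$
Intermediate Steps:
$v{\left(N \right)} = -3$ ($v{\left(N \right)} = -3 + 0 = -3$)
$l = -180$ ($l = - 6 \cdot 6 \cdot 1 \cdot 5 = - 6 \cdot 6 \cdot 5 = \left(-6\right) 30 = -180$)
$L = -368$ ($L = 10 - 2 \left(\left(37 - 28\right) - -180\right) = 10 - 2 \left(\left(37 - 28\right) + 180\right) = 10 - 2 \left(9 + 180\right) = 10 - 378 = -368$)
$w = 0$ ($w = \left(-5\right) 0 \left(-3\right) = 0 \left(-3\right) = 0$)
$\left(L + w\right)^{2} = \left(-368 + 0\right)^{2} = \left(-368\right)^{2} = 135424$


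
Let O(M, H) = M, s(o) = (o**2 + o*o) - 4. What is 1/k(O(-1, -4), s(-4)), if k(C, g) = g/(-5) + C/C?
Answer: -5/23 ≈ -0.21739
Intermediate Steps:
s(o) = -4 + 2*o**2 (s(o) = (o**2 + o**2) - 4 = 2*o**2 - 4 = -4 + 2*o**2)
k(C, g) = 1 - g/5 (k(C, g) = g*(-1/5) + 1 = -g/5 + 1 = 1 - g/5)
1/k(O(-1, -4), s(-4)) = 1/(1 - (-4 + 2*(-4)**2)/5) = 1/(1 - (-4 + 2*16)/5) = 1/(1 - (-4 + 32)/5) = 1/(1 - 1/5*28) = 1/(1 - 28/5) = 1/(-23/5) = -5/23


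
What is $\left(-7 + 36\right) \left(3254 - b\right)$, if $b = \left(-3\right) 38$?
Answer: $97672$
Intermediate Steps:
$b = -114$
$\left(-7 + 36\right) \left(3254 - b\right) = \left(-7 + 36\right) \left(3254 - -114\right) = 29 \left(3254 + 114\right) = 29 \cdot 3368 = 97672$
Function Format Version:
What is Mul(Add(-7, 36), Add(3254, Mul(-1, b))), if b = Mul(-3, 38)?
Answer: 97672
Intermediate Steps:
b = -114
Mul(Add(-7, 36), Add(3254, Mul(-1, b))) = Mul(Add(-7, 36), Add(3254, Mul(-1, -114))) = Mul(29, Add(3254, 114)) = Mul(29, 3368) = 97672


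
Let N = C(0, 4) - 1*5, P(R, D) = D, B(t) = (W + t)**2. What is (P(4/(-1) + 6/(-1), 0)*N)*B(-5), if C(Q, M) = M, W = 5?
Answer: 0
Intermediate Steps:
B(t) = (5 + t)**2
N = -1 (N = 4 - 1*5 = 4 - 5 = -1)
(P(4/(-1) + 6/(-1), 0)*N)*B(-5) = (0*(-1))*(5 - 5)**2 = 0*0**2 = 0*0 = 0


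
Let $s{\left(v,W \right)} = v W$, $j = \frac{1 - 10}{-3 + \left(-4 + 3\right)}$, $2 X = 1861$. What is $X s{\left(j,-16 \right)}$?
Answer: $-33498$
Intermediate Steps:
$X = \frac{1861}{2}$ ($X = \frac{1}{2} \cdot 1861 = \frac{1861}{2} \approx 930.5$)
$j = \frac{9}{4}$ ($j = - \frac{9}{-3 - 1} = - \frac{9}{-4} = \left(-9\right) \left(- \frac{1}{4}\right) = \frac{9}{4} \approx 2.25$)
$s{\left(v,W \right)} = W v$
$X s{\left(j,-16 \right)} = \frac{1861 \left(\left(-16\right) \frac{9}{4}\right)}{2} = \frac{1861}{2} \left(-36\right) = -33498$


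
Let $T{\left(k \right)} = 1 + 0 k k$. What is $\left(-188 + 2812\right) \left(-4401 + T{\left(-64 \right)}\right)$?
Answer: $-11545600$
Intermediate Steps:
$T{\left(k \right)} = 1$ ($T{\left(k \right)} = 1 + 0 k^{2} = 1 + 0 = 1$)
$\left(-188 + 2812\right) \left(-4401 + T{\left(-64 \right)}\right) = \left(-188 + 2812\right) \left(-4401 + 1\right) = 2624 \left(-4400\right) = -11545600$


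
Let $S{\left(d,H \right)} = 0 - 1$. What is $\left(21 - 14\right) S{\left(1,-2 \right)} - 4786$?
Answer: $-4793$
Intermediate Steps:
$S{\left(d,H \right)} = -1$
$\left(21 - 14\right) S{\left(1,-2 \right)} - 4786 = \left(21 - 14\right) \left(-1\right) - 4786 = 7 \left(-1\right) - 4786 = -7 - 4786 = -4793$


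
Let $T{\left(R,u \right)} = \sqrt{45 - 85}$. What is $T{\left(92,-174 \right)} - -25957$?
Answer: $25957 + 2 i \sqrt{10} \approx 25957.0 + 6.3246 i$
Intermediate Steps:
$T{\left(R,u \right)} = 2 i \sqrt{10}$ ($T{\left(R,u \right)} = \sqrt{-40} = 2 i \sqrt{10}$)
$T{\left(92,-174 \right)} - -25957 = 2 i \sqrt{10} - -25957 = 2 i \sqrt{10} + 25957 = 25957 + 2 i \sqrt{10}$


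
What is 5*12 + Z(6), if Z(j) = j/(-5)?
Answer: 294/5 ≈ 58.800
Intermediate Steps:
Z(j) = -j/5 (Z(j) = j*(-1/5) = -j/5)
5*12 + Z(6) = 5*12 - 1/5*6 = 60 - 6/5 = 294/5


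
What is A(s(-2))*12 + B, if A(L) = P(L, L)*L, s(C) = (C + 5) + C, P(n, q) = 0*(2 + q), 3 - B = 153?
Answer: -150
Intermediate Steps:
B = -150 (B = 3 - 1*153 = 3 - 153 = -150)
P(n, q) = 0
s(C) = 5 + 2*C (s(C) = (5 + C) + C = 5 + 2*C)
A(L) = 0 (A(L) = 0*L = 0)
A(s(-2))*12 + B = 0*12 - 150 = 0 - 150 = -150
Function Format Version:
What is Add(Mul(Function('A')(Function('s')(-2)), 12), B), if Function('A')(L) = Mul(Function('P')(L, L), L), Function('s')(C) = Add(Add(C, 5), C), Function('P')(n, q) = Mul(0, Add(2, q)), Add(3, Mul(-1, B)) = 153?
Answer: -150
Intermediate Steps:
B = -150 (B = Add(3, Mul(-1, 153)) = Add(3, -153) = -150)
Function('P')(n, q) = 0
Function('s')(C) = Add(5, Mul(2, C)) (Function('s')(C) = Add(Add(5, C), C) = Add(5, Mul(2, C)))
Function('A')(L) = 0 (Function('A')(L) = Mul(0, L) = 0)
Add(Mul(Function('A')(Function('s')(-2)), 12), B) = Add(Mul(0, 12), -150) = Add(0, -150) = -150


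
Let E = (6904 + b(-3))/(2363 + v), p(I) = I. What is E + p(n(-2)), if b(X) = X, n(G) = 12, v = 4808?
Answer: 92953/7171 ≈ 12.962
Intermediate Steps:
E = 6901/7171 (E = (6904 - 3)/(2363 + 4808) = 6901/7171 ≈ 0.96235)
E + p(n(-2)) = 6901/7171 + 12 = 92953/7171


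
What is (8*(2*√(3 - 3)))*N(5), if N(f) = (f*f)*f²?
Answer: 0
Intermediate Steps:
N(f) = f⁴ (N(f) = f²*f² = f⁴)
(8*(2*√(3 - 3)))*N(5) = (8*(2*√(3 - 3)))*5⁴ = (8*(2*√0))*625 = (8*(2*0))*625 = (8*0)*625 = 0*625 = 0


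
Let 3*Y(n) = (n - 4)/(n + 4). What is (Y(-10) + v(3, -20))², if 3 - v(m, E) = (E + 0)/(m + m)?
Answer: 4096/81 ≈ 50.568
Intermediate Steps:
Y(n) = (-4 + n)/(3*(4 + n)) (Y(n) = ((n - 4)/(n + 4))/3 = ((-4 + n)/(4 + n))/3 = (-4 + n)/(3*(4 + n)))
v(m, E) = 3 - E/(2*m) (v(m, E) = 3 - (E + 0)/(m + m) = 3 - E/(2*m))
(Y(-10) + v(3, -20))² = ((-4 - 10)/(3*(4 - 10)) + (3 - ½*(-20)/3))² = ((⅓)*(-14)/(-6) + (3 - ½*(-20)*⅓))² = ((⅓)*(-⅙)*(-14) + (3 + 10/3))² = (7/9 + 19/3)² = (64/9)² = 4096/81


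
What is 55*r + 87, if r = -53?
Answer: -2828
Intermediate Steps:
55*r + 87 = 55*(-53) + 87 = -2915 + 87 = -2828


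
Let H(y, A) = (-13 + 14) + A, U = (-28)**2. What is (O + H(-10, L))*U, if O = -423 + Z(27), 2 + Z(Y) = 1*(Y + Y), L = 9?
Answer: -283024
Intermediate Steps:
U = 784
Z(Y) = -2 + 2*Y (Z(Y) = -2 + 1*(Y + Y) = -2 + 1*(2*Y) = -2 + 2*Y)
H(y, A) = 1 + A
O = -371 (O = -423 + (-2 + 2*27) = -423 + (-2 + 54) = -423 + 52 = -371)
(O + H(-10, L))*U = (-371 + (1 + 9))*784 = (-371 + 10)*784 = -361*784 = -283024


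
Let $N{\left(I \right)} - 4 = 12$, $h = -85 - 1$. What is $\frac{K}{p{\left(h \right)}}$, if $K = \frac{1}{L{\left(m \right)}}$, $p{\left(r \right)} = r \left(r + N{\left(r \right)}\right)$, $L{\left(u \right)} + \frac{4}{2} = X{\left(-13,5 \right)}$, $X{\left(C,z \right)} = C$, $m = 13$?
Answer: $- \frac{1}{90300} \approx -1.1074 \cdot 10^{-5}$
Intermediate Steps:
$h = -86$ ($h = -85 - 1 = -86$)
$N{\left(I \right)} = 16$ ($N{\left(I \right)} = 4 + 12 = 16$)
$L{\left(u \right)} = -15$ ($L{\left(u \right)} = -2 - 13 = -15$)
$p{\left(r \right)} = r \left(16 + r\right)$ ($p{\left(r \right)} = r \left(r + 16\right) = r \left(16 + r\right)$)
$K = - \frac{1}{15}$ ($K = \frac{1}{-15} = - \frac{1}{15} \approx -0.066667$)
$\frac{K}{p{\left(h \right)}} = - \frac{1}{15 \left(- 86 \left(16 - 86\right)\right)} = - \frac{1}{15 \left(\left(-86\right) \left(-70\right)\right)} = - \frac{1}{15 \cdot 6020} = \left(- \frac{1}{15}\right) \frac{1}{6020} = - \frac{1}{90300}$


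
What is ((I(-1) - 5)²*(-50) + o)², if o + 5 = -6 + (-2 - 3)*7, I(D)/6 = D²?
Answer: 9216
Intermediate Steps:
I(D) = 6*D²
o = -46 (o = -5 + (-6 + (-2 - 3)*7) = -5 + (-6 - 5*7) = -5 + (-6 - 35) = -5 - 41 = -46)
((I(-1) - 5)²*(-50) + o)² = ((6*(-1)² - 5)²*(-50) - 46)² = ((6*1 - 5)²*(-50) - 46)² = ((6 - 5)²*(-50) - 46)² = (1²*(-50) - 46)² = (1*(-50) - 46)² = (-50 - 46)² = (-96)² = 9216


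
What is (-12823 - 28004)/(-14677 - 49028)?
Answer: 439/685 ≈ 0.64088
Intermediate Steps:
(-12823 - 28004)/(-14677 - 49028) = -40827/(-63705) = -40827*(-1/63705) = 439/685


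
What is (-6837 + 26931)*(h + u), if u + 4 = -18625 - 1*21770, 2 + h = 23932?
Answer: -330928086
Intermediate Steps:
h = 23930 (h = -2 + 23932 = 23930)
u = -40399 (u = -4 + (-18625 - 1*21770) = -4 + (-18625 - 21770) = -4 - 40395 = -40399)
(-6837 + 26931)*(h + u) = (-6837 + 26931)*(23930 - 40399) = 20094*(-16469) = -330928086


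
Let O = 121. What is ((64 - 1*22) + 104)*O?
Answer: 17666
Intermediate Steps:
((64 - 1*22) + 104)*O = ((64 - 1*22) + 104)*121 = ((64 - 22) + 104)*121 = (42 + 104)*121 = 146*121 = 17666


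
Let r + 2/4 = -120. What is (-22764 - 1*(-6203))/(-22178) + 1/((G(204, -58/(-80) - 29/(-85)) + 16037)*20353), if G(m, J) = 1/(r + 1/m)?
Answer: 132873214844270087/177939867563898362 ≈ 0.74673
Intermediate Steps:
r = -241/2 (r = -½ - 120 = -241/2 ≈ -120.50)
G(m, J) = 1/(-241/2 + 1/m)
(-22764 - 1*(-6203))/(-22178) + 1/((G(204, -58/(-80) - 29/(-85)) + 16037)*20353) = (-22764 - 1*(-6203))/(-22178) + 1/((2*204/(2 - 241*204) + 16037)*20353) = (-22764 + 6203)*(-1/22178) + (1/20353)/(2*204/(2 - 49164) + 16037) = -16561*(-1/22178) + (1/20353)/(2*204/(-49162) + 16037) = 16561/22178 + (1/20353)/(2*204*(-1/49162) + 16037) = 16561/22178 + (1/20353)/(-204/24581 + 16037) = 16561/22178 + (1/20353)/(394205293/24581) = 16561/22178 + (24581/394205293)*(1/20353) = 16561/22178 + 24581/8023260328429 = 132873214844270087/177939867563898362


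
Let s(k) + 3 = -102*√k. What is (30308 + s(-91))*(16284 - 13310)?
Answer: 90127070 - 303348*I*√91 ≈ 9.0127e+7 - 2.8938e+6*I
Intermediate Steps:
s(k) = -3 - 102*√k
(30308 + s(-91))*(16284 - 13310) = (30308 + (-3 - 102*I*√91))*(16284 - 13310) = (30308 + (-3 - 102*I*√91))*2974 = (30305 - 102*I*√91)*2974 = 90127070 - 303348*I*√91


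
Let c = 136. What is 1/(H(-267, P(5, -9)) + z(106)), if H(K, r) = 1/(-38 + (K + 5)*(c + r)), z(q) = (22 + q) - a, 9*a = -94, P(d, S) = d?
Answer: 332820/46077071 ≈ 0.0072231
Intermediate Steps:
a = -94/9 (a = (⅑)*(-94) = -94/9 ≈ -10.444)
z(q) = 292/9 + q (z(q) = (22 + q) - 1*(-94/9) = (22 + q) + 94/9 = 292/9 + q)
H(K, r) = 1/(-38 + (5 + K)*(136 + r)) (H(K, r) = 1/(-38 + (K + 5)*(136 + r)) = 1/(-38 + (5 + K)*(136 + r)))
1/(H(-267, P(5, -9)) + z(106)) = 1/(1/(642 + 5*5 + 136*(-267) - 267*5) + (292/9 + 106)) = 1/(1/(642 + 25 - 36312 - 1335) + 1246/9) = 1/(1/(-36980) + 1246/9) = 1/(-1/36980 + 1246/9) = 1/(46077071/332820) = 332820/46077071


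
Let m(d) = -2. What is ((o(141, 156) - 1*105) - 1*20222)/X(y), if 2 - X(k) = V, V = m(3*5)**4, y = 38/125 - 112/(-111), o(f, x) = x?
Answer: 20171/14 ≈ 1440.8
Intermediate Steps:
y = 18218/13875 (y = 38*(1/125) - 112*(-1/111) = 38/125 + 112/111 = 18218/13875 ≈ 1.3130)
V = 16 (V = (-2)**4 = 16)
X(k) = -14 (X(k) = 2 - 1*16 = 2 - 16 = -14)
((o(141, 156) - 1*105) - 1*20222)/X(y) = ((156 - 1*105) - 1*20222)/(-14) = ((156 - 105) - 20222)*(-1/14) = (51 - 20222)*(-1/14) = -20171*(-1/14) = 20171/14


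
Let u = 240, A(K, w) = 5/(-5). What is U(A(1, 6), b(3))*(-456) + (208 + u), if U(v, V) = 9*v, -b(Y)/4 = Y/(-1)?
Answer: 4552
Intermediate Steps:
b(Y) = 4*Y (b(Y) = -4*Y/(-1) = -4*Y*(-1) = -(-4)*Y = 4*Y)
A(K, w) = -1 (A(K, w) = 5*(-⅕) = -1)
U(A(1, 6), b(3))*(-456) + (208 + u) = (9*(-1))*(-456) + (208 + 240) = -9*(-456) + 448 = 4104 + 448 = 4552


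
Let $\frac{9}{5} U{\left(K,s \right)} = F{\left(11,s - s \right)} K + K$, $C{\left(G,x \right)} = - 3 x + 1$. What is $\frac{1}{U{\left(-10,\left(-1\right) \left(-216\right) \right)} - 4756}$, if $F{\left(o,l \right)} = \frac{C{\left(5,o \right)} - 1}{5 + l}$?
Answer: $- \frac{9}{42524} \approx -0.00021165$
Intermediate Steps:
$C{\left(G,x \right)} = 1 - 3 x$
$F{\left(o,l \right)} = - \frac{3 o}{5 + l}$ ($F{\left(o,l \right)} = \frac{\left(1 - 3 o\right) - 1}{5 + l} = \frac{\left(-3\right) o}{5 + l} = - \frac{3 o}{5 + l}$)
$U{\left(K,s \right)} = - \frac{28 K}{9}$ ($U{\left(K,s \right)} = \frac{5 \left(\left(-3\right) 11 \frac{1}{5 + \left(s - s\right)} K + K\right)}{9} = \frac{5 \left(\left(-3\right) 11 \frac{1}{5 + 0} K + K\right)}{9} = \frac{5 \left(\left(-3\right) 11 \cdot \frac{1}{5} K + K\right)}{9} = \frac{5 \left(- \frac{33 K}{5} + K\right)}{9} = \frac{5 \left(- \frac{28 K}{5}\right)}{9} = - \frac{28 K}{9}$)
$\frac{1}{U{\left(-10,\left(-1\right) \left(-216\right) \right)} - 4756} = \frac{1}{\left(- \frac{28}{9}\right) \left(-10\right) - 4756} = \frac{1}{\frac{280}{9} - 4756} = \frac{1}{- \frac{42524}{9}} = - \frac{9}{42524}$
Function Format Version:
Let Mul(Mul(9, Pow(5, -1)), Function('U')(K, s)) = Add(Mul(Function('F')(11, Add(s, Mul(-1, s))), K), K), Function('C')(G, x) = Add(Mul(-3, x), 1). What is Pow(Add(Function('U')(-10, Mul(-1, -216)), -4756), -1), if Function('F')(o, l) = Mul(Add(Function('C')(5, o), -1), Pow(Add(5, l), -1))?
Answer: Rational(-9, 42524) ≈ -0.00021165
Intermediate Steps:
Function('C')(G, x) = Add(1, Mul(-3, x))
Function('F')(o, l) = Mul(-3, o, Pow(Add(5, l), -1)) (Function('F')(o, l) = Mul(Add(Add(1, Mul(-3, o)), -1), Pow(Add(5, l), -1)) = Mul(Mul(-3, o), Pow(Add(5, l), -1)) = Mul(-3, o, Pow(Add(5, l), -1)))
Function('U')(K, s) = Mul(Rational(-28, 9), K) (Function('U')(K, s) = Mul(Rational(5, 9), Add(Mul(Mul(-3, 11, Pow(Add(5, Add(s, Mul(-1, s))), -1)), K), K)) = Mul(Rational(5, 9), Add(Mul(Mul(-3, 11, Pow(Add(5, 0), -1)), K), K)) = Mul(Rational(5, 9), Add(Mul(Mul(-3, 11, Pow(5, -1)), K), K)) = Mul(Rational(5, 9), Add(Mul(Mul(-3, 11, Rational(1, 5)), K), K)) = Mul(Rational(5, 9), Add(Mul(Rational(-33, 5), K), K)) = Mul(Rational(5, 9), Mul(Rational(-28, 5), K)) = Mul(Rational(-28, 9), K))
Pow(Add(Function('U')(-10, Mul(-1, -216)), -4756), -1) = Pow(Add(Mul(Rational(-28, 9), -10), -4756), -1) = Pow(Add(Rational(280, 9), -4756), -1) = Pow(Rational(-42524, 9), -1) = Rational(-9, 42524)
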